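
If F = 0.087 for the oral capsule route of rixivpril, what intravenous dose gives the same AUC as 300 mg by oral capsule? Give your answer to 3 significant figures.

Systemic exposure from an extravascular dose = F × D_ev, so the equivalent IV dose is F × D_ev.
D_iv = F × D_ev = 0.087 × 300 = 26.1 mg

D_iv = 26.1 mg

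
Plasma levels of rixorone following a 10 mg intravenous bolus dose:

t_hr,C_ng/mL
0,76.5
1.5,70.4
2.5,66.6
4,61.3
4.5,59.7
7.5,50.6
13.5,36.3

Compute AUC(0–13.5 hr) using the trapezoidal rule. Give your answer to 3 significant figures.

AUC = 731 ng/mL·hr

Trapezoidal AUC_0→13.5:
  [0→1.5]: (76.5+70.4)/2 × 1.5 = 110.175
  [1.5→2.5]: (70.4+66.6)/2 × 1 = 68.5
  [2.5→4]: (66.6+61.3)/2 × 1.5 = 95.925
  [4→4.5]: (61.3+59.7)/2 × 0.5 = 30.25
  [4.5→7.5]: (59.7+50.6)/2 × 3 = 165.45
  [7.5→13.5]: (50.6+36.3)/2 × 6 = 260.7
  Sum = 731.0 ng/mL·hr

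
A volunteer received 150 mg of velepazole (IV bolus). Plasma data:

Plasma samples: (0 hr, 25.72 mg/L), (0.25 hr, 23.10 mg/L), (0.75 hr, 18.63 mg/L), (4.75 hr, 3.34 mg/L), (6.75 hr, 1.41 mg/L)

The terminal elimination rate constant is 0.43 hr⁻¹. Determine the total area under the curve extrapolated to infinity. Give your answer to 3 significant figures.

Trapezoidal AUC_0→6.75:
  [0→0.25]: (25.72+23.10)/2 × 0.25 = 6.1025
  [0.25→0.75]: (23.10+18.63)/2 × 0.5 = 10.4325
  [0.75→4.75]: (18.63+3.34)/2 × 4 = 43.94
  [4.75→6.75]: (3.34+1.41)/2 × 2 = 4.75
  Sum = 65.225 mg/L·hr
Extrapolated tail: C_last / k_e = 1.41 / 0.43 = 3.279
AUC_0→∞ = 65.225 + 3.279 = 68.504 mg/L·hr

AUC = 68.5 mg/L·hr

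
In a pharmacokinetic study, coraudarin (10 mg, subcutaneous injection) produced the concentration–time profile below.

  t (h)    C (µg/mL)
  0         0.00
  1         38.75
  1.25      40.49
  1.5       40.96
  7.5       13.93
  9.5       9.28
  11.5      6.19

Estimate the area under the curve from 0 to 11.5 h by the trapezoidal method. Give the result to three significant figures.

AUC = 243 µg/mL·h

Trapezoidal AUC_0→11.5:
  [0→1]: (0.00+38.75)/2 × 1 = 19.375
  [1→1.25]: (38.75+40.49)/2 × 0.25 = 9.905
  [1.25→1.5]: (40.49+40.96)/2 × 0.25 = 10.18125
  [1.5→7.5]: (40.96+13.93)/2 × 6 = 164.67
  [7.5→9.5]: (13.93+9.28)/2 × 2 = 23.21
  [9.5→11.5]: (9.28+6.19)/2 × 2 = 15.47
  Sum = 242.81125 µg/mL·h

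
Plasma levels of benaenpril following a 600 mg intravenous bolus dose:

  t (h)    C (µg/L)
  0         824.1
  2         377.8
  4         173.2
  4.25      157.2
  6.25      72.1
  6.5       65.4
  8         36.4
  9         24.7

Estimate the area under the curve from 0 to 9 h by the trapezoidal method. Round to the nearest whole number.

Trapezoidal AUC_0→9:
  [0→2]: (824.1+377.8)/2 × 2 = 1201.9
  [2→4]: (377.8+173.2)/2 × 2 = 551.0
  [4→4.25]: (173.2+157.2)/2 × 0.25 = 41.3
  [4.25→6.25]: (157.2+72.1)/2 × 2 = 229.3
  [6.25→6.5]: (72.1+65.4)/2 × 0.25 = 17.1875
  [6.5→8]: (65.4+36.4)/2 × 1.5 = 76.35
  [8→9]: (36.4+24.7)/2 × 1 = 30.55
  Sum = 2147.5875 µg/L·h

AUC = 2148 µg/L·h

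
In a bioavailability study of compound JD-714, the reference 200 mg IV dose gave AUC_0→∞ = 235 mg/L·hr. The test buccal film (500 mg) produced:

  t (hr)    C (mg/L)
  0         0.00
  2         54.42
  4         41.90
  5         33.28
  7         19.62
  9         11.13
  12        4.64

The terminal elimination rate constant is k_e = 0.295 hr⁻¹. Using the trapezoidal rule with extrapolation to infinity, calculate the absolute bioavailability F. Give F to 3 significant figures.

F = 0.530

Trapezoidal AUC_0→12 (buccal film):
  [0→2]: (0.00+54.42)/2 × 2 = 54.42
  [2→4]: (54.42+41.90)/2 × 2 = 96.32
  [4→5]: (41.90+33.28)/2 × 1 = 37.59
  [5→7]: (33.28+19.62)/2 × 2 = 52.9
  [7→9]: (19.62+11.13)/2 × 2 = 30.75
  [9→12]: (11.13+4.64)/2 × 3 = 23.655
  Sum = 295.635 mg/L·hr
Tail: C_last/k_e = 4.64/0.295 = 15.729
AUC_0→∞ (buccal film) = 295.635 + 15.729 = 311.364 mg/L·hr
F = (AUC_ev/D_ev)/(AUC_iv/D_iv) = (311.364/500)/(235/200) = 0.622728/1.175 = 0.5300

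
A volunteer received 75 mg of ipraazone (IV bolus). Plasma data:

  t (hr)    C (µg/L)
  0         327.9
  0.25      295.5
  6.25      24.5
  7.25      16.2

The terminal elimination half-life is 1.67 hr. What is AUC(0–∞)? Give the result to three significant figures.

AUC = 1100 µg/L·hr

Trapezoidal AUC_0→7.25:
  [0→0.25]: (327.9+295.5)/2 × 0.25 = 77.925
  [0.25→6.25]: (295.5+24.5)/2 × 6 = 960.0
  [6.25→7.25]: (24.5+16.2)/2 × 1 = 20.35
  Sum = 1058.275 µg/L·hr
k_e = ln2 / t½ = 0.693147 / 1.67 = 0.4151 hr^-1
Extrapolated tail: C_last / k_e = 16.2 / 0.4151 = 39.027
AUC_0→∞ = 1058.275 + 39.027 = 1097.302 µg/L·hr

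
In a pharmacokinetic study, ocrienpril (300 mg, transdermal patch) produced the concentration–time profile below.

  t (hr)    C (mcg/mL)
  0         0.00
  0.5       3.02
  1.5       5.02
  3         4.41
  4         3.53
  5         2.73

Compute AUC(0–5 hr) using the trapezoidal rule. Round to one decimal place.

AUC = 18.9 mcg/mL·hr

Trapezoidal AUC_0→5:
  [0→0.5]: (0.00+3.02)/2 × 0.5 = 0.755
  [0.5→1.5]: (3.02+5.02)/2 × 1 = 4.02
  [1.5→3]: (5.02+4.41)/2 × 1.5 = 7.0725
  [3→4]: (4.41+3.53)/2 × 1 = 3.97
  [4→5]: (3.53+2.73)/2 × 1 = 3.13
  Sum = 18.9475 mcg/mL·hr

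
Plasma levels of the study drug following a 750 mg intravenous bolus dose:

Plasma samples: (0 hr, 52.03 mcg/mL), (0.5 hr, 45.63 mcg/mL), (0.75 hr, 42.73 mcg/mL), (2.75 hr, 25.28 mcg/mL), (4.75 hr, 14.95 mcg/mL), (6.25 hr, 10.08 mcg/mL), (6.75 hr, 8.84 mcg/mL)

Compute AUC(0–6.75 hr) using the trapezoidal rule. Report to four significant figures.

Trapezoidal AUC_0→6.75:
  [0→0.5]: (52.03+45.63)/2 × 0.5 = 24.415
  [0.5→0.75]: (45.63+42.73)/2 × 0.25 = 11.045
  [0.75→2.75]: (42.73+25.28)/2 × 2 = 68.01
  [2.75→4.75]: (25.28+14.95)/2 × 2 = 40.23
  [4.75→6.25]: (14.95+10.08)/2 × 1.5 = 18.7725
  [6.25→6.75]: (10.08+8.84)/2 × 0.5 = 4.73
  Sum = 167.2025 mcg/mL·hr

AUC = 167.2 mcg/mL·hr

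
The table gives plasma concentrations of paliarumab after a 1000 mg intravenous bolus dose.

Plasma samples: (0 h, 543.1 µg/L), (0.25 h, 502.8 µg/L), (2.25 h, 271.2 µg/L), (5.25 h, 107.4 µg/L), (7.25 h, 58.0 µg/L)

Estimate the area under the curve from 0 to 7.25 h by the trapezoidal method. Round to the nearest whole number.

AUC = 1638 µg/L·h

Trapezoidal AUC_0→7.25:
  [0→0.25]: (543.1+502.8)/2 × 0.25 = 130.7375
  [0.25→2.25]: (502.8+271.2)/2 × 2 = 774.0
  [2.25→5.25]: (271.2+107.4)/2 × 3 = 567.9
  [5.25→7.25]: (107.4+58.0)/2 × 2 = 165.4
  Sum = 1638.0375 µg/L·h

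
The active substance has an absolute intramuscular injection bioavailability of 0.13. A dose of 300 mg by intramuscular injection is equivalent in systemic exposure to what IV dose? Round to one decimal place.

D_iv = 39.0 mg

Systemic exposure from an extravascular dose = F × D_ev, so the equivalent IV dose is F × D_ev.
D_iv = F × D_ev = 0.13 × 300 = 39 mg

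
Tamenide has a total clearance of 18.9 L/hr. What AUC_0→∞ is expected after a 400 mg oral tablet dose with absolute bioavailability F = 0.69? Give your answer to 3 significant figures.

AUC = 14.6 mg/L·hr

AUC_0→∞ = F × Dose / CL
        = 0.69 × 400 / 18.9 = 14.6032 mg/L·hr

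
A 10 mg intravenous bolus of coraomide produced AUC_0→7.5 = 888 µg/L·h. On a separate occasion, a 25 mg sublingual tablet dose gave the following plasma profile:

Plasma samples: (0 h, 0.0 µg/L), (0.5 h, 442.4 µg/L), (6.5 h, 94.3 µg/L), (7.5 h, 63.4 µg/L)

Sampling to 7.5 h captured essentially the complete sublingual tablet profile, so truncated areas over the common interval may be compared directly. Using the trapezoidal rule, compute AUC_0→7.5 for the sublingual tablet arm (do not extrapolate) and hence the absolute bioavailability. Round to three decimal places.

Trapezoidal AUC_0→7.5 (sublingual tablet):
  [0→0.5]: (0.0+442.4)/2 × 0.5 = 110.6
  [0.5→6.5]: (442.4+94.3)/2 × 6 = 1610.1
  [6.5→7.5]: (94.3+63.4)/2 × 1 = 78.85
  Sum = 1799.55 µg/L·h
F = (AUC_ev/D_ev)/(AUC_iv/D_iv) = (1799.55/25)/(888/10) = 71.982/88.8 = 0.8106

F = 0.811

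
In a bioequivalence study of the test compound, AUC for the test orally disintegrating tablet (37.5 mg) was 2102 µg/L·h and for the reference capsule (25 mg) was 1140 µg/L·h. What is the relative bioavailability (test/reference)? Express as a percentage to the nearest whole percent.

F_rel = 123%

F_rel = (AUC_test/D_test) / (AUC_ref/D_ref)
      = (2102/37.5) / (1140/25)
      = 56.0533 / 45.6 = 1.2292 = 122.92%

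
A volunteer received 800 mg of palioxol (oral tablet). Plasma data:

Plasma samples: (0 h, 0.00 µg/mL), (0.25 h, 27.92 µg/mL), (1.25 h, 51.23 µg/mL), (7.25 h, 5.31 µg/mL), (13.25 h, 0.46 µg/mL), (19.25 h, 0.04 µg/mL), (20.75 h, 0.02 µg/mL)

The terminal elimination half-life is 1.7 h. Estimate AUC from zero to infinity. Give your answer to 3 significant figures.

Trapezoidal AUC_0→20.75:
  [0→0.25]: (0.00+27.92)/2 × 0.25 = 3.49
  [0.25→1.25]: (27.92+51.23)/2 × 1 = 39.575
  [1.25→7.25]: (51.23+5.31)/2 × 6 = 169.62
  [7.25→13.25]: (5.31+0.46)/2 × 6 = 17.31
  [13.25→19.25]: (0.46+0.04)/2 × 6 = 1.5
  [19.25→20.75]: (0.04+0.02)/2 × 1.5 = 0.045
  Sum = 231.54 µg/mL·h
k_e = ln2 / t½ = 0.693147 / 1.7 = 0.4077 h^-1
Extrapolated tail: C_last / k_e = 0.02 / 0.4077 = 0.049
AUC_0→∞ = 231.54 + 0.049 = 231.589 µg/mL·h

AUC = 232 µg/mL·h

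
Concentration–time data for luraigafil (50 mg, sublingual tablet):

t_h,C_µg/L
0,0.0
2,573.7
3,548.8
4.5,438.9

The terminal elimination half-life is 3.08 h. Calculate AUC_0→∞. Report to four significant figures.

AUC = 3826 µg/L·h

Trapezoidal AUC_0→4.5:
  [0→2]: (0.0+573.7)/2 × 2 = 573.7
  [2→3]: (573.7+548.8)/2 × 1 = 561.25
  [3→4.5]: (548.8+438.9)/2 × 1.5 = 740.775
  Sum = 1875.725 µg/L·h
k_e = ln2 / t½ = 0.693147 / 3.08 = 0.2250 h^-1
Extrapolated tail: C_last / k_e = 438.9 / 0.225 = 1950.667
AUC_0→∞ = 1875.725 + 1950.667 = 3826.392 µg/L·h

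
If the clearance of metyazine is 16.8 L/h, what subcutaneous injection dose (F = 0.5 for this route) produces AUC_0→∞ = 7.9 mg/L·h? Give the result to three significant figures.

Dose = 265 mg

Dose = CL × AUC_0→∞ / F
     = 16.8 × 7.9 / 0.5 = 265.44 mg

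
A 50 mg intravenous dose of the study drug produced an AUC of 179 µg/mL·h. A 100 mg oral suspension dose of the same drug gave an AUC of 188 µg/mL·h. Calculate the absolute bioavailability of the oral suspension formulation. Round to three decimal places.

F = 0.525

F = (AUC_ev / D_ev) / (AUC_iv / D_iv)
  = (188/100) / (179/50)
  = 1.88 / 3.58 = 0.5251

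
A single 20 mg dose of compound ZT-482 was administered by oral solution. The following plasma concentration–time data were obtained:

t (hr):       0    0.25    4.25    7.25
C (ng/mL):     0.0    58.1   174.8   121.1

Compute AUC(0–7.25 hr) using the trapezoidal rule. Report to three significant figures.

Trapezoidal AUC_0→7.25:
  [0→0.25]: (0.0+58.1)/2 × 0.25 = 7.2625
  [0.25→4.25]: (58.1+174.8)/2 × 4 = 465.8
  [4.25→7.25]: (174.8+121.1)/2 × 3 = 443.85
  Sum = 916.9125 ng/mL·hr

AUC = 917 ng/mL·hr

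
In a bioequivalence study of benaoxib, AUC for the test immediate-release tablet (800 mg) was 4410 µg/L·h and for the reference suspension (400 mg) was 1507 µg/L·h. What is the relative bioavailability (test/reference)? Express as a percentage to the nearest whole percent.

F_rel = (AUC_test/D_test) / (AUC_ref/D_ref)
      = (4410/800) / (1507/400)
      = 5.5125 / 3.7675 = 1.4632 = 146.32%

F_rel = 146%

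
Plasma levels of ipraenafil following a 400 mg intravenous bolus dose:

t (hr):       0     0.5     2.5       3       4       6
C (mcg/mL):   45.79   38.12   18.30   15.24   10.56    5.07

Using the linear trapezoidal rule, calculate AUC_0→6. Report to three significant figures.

AUC = 114 mcg/mL·hr

Trapezoidal AUC_0→6:
  [0→0.5]: (45.79+38.12)/2 × 0.5 = 20.9775
  [0.5→2.5]: (38.12+18.30)/2 × 2 = 56.42
  [2.5→3]: (18.30+15.24)/2 × 0.5 = 8.385
  [3→4]: (15.24+10.56)/2 × 1 = 12.9
  [4→6]: (10.56+5.07)/2 × 2 = 15.63
  Sum = 114.3125 mcg/mL·hr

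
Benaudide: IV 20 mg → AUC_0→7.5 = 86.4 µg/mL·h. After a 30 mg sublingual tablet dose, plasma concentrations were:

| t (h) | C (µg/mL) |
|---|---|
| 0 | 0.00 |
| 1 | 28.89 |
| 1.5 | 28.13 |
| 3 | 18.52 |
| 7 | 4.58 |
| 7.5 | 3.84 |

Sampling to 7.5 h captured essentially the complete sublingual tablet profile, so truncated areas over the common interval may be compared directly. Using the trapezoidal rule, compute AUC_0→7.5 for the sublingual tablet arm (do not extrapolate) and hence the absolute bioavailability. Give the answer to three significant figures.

Trapezoidal AUC_0→7.5 (sublingual tablet):
  [0→1]: (0.00+28.89)/2 × 1 = 14.445
  [1→1.5]: (28.89+28.13)/2 × 0.5 = 14.255
  [1.5→3]: (28.13+18.52)/2 × 1.5 = 34.9875
  [3→7]: (18.52+4.58)/2 × 4 = 46.2
  [7→7.5]: (4.58+3.84)/2 × 0.5 = 2.105
  Sum = 111.9925 µg/mL·h
F = (AUC_ev/D_ev)/(AUC_iv/D_iv) = (111.9925/30)/(86.4/20) = 3.73308/4.32 = 0.8641

F = 0.864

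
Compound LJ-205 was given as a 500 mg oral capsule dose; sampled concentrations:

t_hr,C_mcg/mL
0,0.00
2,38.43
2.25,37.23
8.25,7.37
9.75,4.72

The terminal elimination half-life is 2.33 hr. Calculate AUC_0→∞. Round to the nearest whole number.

Trapezoidal AUC_0→9.75:
  [0→2]: (0.00+38.43)/2 × 2 = 38.43
  [2→2.25]: (38.43+37.23)/2 × 0.25 = 9.4575
  [2.25→8.25]: (37.23+7.37)/2 × 6 = 133.8
  [8.25→9.75]: (7.37+4.72)/2 × 1.5 = 9.0675
  Sum = 190.755 mcg/mL·hr
k_e = ln2 / t½ = 0.693147 / 2.33 = 0.2975 hr^-1
Extrapolated tail: C_last / k_e = 4.72 / 0.2975 = 15.866
AUC_0→∞ = 190.755 + 15.866 = 206.621 mcg/mL·hr

AUC = 207 mcg/mL·hr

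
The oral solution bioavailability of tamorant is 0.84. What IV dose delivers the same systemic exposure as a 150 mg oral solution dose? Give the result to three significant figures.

Systemic exposure from an extravascular dose = F × D_ev, so the equivalent IV dose is F × D_ev.
D_iv = F × D_ev = 0.84 × 150 = 126 mg

D_iv = 126 mg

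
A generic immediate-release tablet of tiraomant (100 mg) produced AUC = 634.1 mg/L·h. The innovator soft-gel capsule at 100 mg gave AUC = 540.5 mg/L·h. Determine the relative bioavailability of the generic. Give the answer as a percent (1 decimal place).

F_rel = (AUC_test/D_test) / (AUC_ref/D_ref)
      = (634.1/100) / (540.5/100)
      = 6.341 / 5.405 = 1.1732 = 117.32%

F_rel = 117.3%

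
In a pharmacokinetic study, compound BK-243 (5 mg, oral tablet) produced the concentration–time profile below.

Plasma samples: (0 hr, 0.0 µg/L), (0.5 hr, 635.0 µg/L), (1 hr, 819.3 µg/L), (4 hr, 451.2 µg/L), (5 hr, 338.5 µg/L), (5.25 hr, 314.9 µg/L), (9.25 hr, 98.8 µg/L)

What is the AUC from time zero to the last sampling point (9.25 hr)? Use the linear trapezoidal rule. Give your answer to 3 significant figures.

AUC = 3730 µg/L·hr

Trapezoidal AUC_0→9.25:
  [0→0.5]: (0.0+635.0)/2 × 0.5 = 158.75
  [0.5→1]: (635.0+819.3)/2 × 0.5 = 363.575
  [1→4]: (819.3+451.2)/2 × 3 = 1905.75
  [4→5]: (451.2+338.5)/2 × 1 = 394.85
  [5→5.25]: (338.5+314.9)/2 × 0.25 = 81.675
  [5.25→9.25]: (314.9+98.8)/2 × 4 = 827.4
  Sum = 3732.0 µg/L·hr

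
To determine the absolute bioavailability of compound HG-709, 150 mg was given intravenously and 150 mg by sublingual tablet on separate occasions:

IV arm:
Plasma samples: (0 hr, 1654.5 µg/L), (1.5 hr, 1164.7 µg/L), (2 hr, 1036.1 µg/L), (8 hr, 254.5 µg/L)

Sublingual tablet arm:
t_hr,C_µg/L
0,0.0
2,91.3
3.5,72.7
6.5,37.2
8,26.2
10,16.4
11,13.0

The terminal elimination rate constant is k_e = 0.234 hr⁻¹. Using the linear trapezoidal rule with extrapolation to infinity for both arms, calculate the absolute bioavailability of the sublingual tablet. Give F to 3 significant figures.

Trapezoidal AUC_0→8 (IV):
  [0→1.5]: (1654.5+1164.7)/2 × 1.5 = 2114.4
  [1.5→2]: (1164.7+1036.1)/2 × 0.5 = 550.2
  [2→8]: (1036.1+254.5)/2 × 6 = 3871.8
  Sum = 6536.4 µg/L·hr
IV tail: 254.5/0.234 = 1087.607; AUC_iv,0→∞ = 6536.4 + 1087.607 = 7624.007 µg/L·hr
Trapezoidal AUC_0→11 (sublingual tablet):
  [0→2]: (0.0+91.3)/2 × 2 = 91.3
  [2→3.5]: (91.3+72.7)/2 × 1.5 = 123.0
  [3.5→6.5]: (72.7+37.2)/2 × 3 = 164.85
  [6.5→8]: (37.2+26.2)/2 × 1.5 = 47.55
  [8→10]: (26.2+16.4)/2 × 2 = 42.6
  [10→11]: (16.4+13.0)/2 × 1 = 14.7
  Sum = 484.0 µg/L·hr
sublingual tablet tail: 13.0/0.234 = 55.556; AUC_ev,0→∞ = 484.0 + 55.556 = 539.556 µg/L·hr
F = (AUC_ev/D_ev)/(AUC_iv/D_iv) = (539.556/150)/(7624.007/150) = 3.59704/50.8267 = 0.0708

F = 0.0708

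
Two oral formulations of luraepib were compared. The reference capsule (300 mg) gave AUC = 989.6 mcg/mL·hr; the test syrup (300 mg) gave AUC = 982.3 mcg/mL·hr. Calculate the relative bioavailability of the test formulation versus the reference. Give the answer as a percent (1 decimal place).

F_rel = (AUC_test/D_test) / (AUC_ref/D_ref)
      = (982.3/300) / (989.6/300)
      = 3.27433 / 3.29867 = 0.9926 = 99.26%

F_rel = 99.3%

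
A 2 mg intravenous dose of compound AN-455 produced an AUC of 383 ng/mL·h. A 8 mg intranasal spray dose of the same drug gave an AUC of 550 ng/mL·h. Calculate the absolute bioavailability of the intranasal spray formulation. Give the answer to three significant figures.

F = (AUC_ev / D_ev) / (AUC_iv / D_iv)
  = (550/8) / (383/2)
  = 68.75 / 191.5 = 0.3590

F = 0.359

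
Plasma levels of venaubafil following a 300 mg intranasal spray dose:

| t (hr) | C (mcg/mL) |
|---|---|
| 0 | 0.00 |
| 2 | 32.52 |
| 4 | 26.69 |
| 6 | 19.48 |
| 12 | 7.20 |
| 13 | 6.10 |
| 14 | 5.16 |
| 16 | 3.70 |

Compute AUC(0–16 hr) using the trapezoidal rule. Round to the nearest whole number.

Trapezoidal AUC_0→16:
  [0→2]: (0.00+32.52)/2 × 2 = 32.52
  [2→4]: (32.52+26.69)/2 × 2 = 59.21
  [4→6]: (26.69+19.48)/2 × 2 = 46.17
  [6→12]: (19.48+7.20)/2 × 6 = 80.04
  [12→13]: (7.20+6.10)/2 × 1 = 6.65
  [13→14]: (6.10+5.16)/2 × 1 = 5.63
  [14→16]: (5.16+3.70)/2 × 2 = 8.86
  Sum = 239.08 mcg/mL·hr

AUC = 239 mcg/mL·hr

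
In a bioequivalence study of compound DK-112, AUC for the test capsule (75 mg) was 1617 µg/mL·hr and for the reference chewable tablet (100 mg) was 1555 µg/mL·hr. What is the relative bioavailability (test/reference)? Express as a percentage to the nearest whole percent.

F_rel = 139%

F_rel = (AUC_test/D_test) / (AUC_ref/D_ref)
      = (1617/75) / (1555/100)
      = 21.56 / 15.55 = 1.3865 = 138.65%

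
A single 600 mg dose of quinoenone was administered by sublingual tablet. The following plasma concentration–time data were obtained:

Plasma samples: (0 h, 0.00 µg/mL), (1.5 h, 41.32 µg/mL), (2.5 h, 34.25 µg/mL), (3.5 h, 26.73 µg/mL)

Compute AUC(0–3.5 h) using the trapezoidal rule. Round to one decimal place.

Trapezoidal AUC_0→3.5:
  [0→1.5]: (0.00+41.32)/2 × 1.5 = 30.99
  [1.5→2.5]: (41.32+34.25)/2 × 1 = 37.785
  [2.5→3.5]: (34.25+26.73)/2 × 1 = 30.49
  Sum = 99.265 µg/mL·h

AUC = 99.3 µg/mL·h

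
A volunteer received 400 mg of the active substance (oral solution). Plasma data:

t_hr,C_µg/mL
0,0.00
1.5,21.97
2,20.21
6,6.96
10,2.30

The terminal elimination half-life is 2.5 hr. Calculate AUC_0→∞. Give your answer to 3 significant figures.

AUC = 108 µg/mL·hr

Trapezoidal AUC_0→10:
  [0→1.5]: (0.00+21.97)/2 × 1.5 = 16.4775
  [1.5→2]: (21.97+20.21)/2 × 0.5 = 10.545
  [2→6]: (20.21+6.96)/2 × 4 = 54.34
  [6→10]: (6.96+2.30)/2 × 4 = 18.52
  Sum = 99.8825 µg/mL·hr
k_e = ln2 / t½ = 0.693147 / 2.5 = 0.2773 hr^-1
Extrapolated tail: C_last / k_e = 2.30 / 0.2773 = 8.294
AUC_0→∞ = 99.8825 + 8.294 = 108.1765 µg/mL·hr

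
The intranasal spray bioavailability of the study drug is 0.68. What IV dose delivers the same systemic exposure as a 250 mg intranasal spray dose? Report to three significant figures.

D_iv = 170 mg

Systemic exposure from an extravascular dose = F × D_ev, so the equivalent IV dose is F × D_ev.
D_iv = F × D_ev = 0.68 × 250 = 170 mg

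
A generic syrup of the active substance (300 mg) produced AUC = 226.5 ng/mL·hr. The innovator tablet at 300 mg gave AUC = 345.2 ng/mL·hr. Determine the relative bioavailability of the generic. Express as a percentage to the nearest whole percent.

F_rel = 66%

F_rel = (AUC_test/D_test) / (AUC_ref/D_ref)
      = (226.5/300) / (345.2/300)
      = 0.755 / 1.15067 = 0.6561 = 65.61%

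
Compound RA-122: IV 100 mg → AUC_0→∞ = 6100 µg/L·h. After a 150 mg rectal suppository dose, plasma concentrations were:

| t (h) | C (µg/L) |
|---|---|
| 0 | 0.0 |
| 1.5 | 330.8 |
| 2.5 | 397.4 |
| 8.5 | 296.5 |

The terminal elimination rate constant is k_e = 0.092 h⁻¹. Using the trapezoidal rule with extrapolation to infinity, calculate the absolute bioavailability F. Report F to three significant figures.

Trapezoidal AUC_0→8.5 (rectal suppository):
  [0→1.5]: (0.0+330.8)/2 × 1.5 = 248.1
  [1.5→2.5]: (330.8+397.4)/2 × 1 = 364.1
  [2.5→8.5]: (397.4+296.5)/2 × 6 = 2081.7
  Sum = 2693.9 µg/L·h
Tail: C_last/k_e = 296.5/0.092 = 3222.826
AUC_0→∞ (rectal suppository) = 2693.9 + 3222.826 = 5916.726 µg/L·h
F = (AUC_ev/D_ev)/(AUC_iv/D_iv) = (5916.726/150)/(6100/100) = 39.44484/61 = 0.6466

F = 0.647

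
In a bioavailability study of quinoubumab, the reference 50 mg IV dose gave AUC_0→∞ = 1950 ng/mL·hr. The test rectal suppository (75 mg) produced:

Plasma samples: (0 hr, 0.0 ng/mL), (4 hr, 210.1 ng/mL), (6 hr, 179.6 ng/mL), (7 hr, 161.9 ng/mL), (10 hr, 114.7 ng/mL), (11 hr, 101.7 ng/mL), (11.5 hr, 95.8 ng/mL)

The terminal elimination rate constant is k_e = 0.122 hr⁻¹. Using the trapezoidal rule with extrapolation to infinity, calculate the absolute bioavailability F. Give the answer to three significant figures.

F = 0.799

Trapezoidal AUC_0→11.5 (rectal suppository):
  [0→4]: (0.0+210.1)/2 × 4 = 420.2
  [4→6]: (210.1+179.6)/2 × 2 = 389.7
  [6→7]: (179.6+161.9)/2 × 1 = 170.75
  [7→10]: (161.9+114.7)/2 × 3 = 414.9
  [10→11]: (114.7+101.7)/2 × 1 = 108.2
  [11→11.5]: (101.7+95.8)/2 × 0.5 = 49.375
  Sum = 1553.125 ng/mL·hr
Tail: C_last/k_e = 95.8/0.122 = 785.246
AUC_0→∞ (rectal suppository) = 1553.125 + 785.246 = 2338.371 ng/mL·hr
F = (AUC_ev/D_ev)/(AUC_iv/D_iv) = (2338.371/75)/(1950/50) = 31.17828/39 = 0.7994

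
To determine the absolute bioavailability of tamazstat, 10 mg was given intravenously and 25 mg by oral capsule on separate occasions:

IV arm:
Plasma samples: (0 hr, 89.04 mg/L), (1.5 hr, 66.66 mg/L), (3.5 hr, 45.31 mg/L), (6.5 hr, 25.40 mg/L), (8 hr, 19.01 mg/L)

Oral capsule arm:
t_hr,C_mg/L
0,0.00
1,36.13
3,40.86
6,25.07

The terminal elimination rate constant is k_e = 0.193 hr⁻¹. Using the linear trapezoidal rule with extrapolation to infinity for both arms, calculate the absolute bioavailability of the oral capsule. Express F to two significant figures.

Trapezoidal AUC_0→8 (IV):
  [0→1.5]: (89.04+66.66)/2 × 1.5 = 116.775
  [1.5→3.5]: (66.66+45.31)/2 × 2 = 111.97
  [3.5→6.5]: (45.31+25.40)/2 × 3 = 106.065
  [6.5→8]: (25.40+19.01)/2 × 1.5 = 33.3075
  Sum = 368.1175 mg/L·hr
IV tail: 19.01/0.193 = 98.497; AUC_iv,0→∞ = 368.1175 + 98.497 = 466.6145 mg/L·hr
Trapezoidal AUC_0→6 (oral capsule):
  [0→1]: (0.00+36.13)/2 × 1 = 18.065
  [1→3]: (36.13+40.86)/2 × 2 = 76.99
  [3→6]: (40.86+25.07)/2 × 3 = 98.895
  Sum = 193.95 mg/L·hr
oral capsule tail: 25.07/0.193 = 129.896; AUC_ev,0→∞ = 193.95 + 129.896 = 323.846 mg/L·hr
F = (AUC_ev/D_ev)/(AUC_iv/D_iv) = (323.846/25)/(466.6145/10) = 12.95384/46.66145 = 0.2776

F = 0.28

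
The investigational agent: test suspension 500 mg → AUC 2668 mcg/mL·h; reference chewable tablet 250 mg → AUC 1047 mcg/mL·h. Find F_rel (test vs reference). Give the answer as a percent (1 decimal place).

F_rel = 127.4%

F_rel = (AUC_test/D_test) / (AUC_ref/D_ref)
      = (2668/500) / (1047/250)
      = 5.336 / 4.188 = 1.2741 = 127.41%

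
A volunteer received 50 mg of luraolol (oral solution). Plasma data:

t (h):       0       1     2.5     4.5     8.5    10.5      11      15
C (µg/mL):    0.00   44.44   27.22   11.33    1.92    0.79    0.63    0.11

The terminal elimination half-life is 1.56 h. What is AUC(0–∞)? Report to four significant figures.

AUC = 145.8 µg/mL·h

Trapezoidal AUC_0→15:
  [0→1]: (0.00+44.44)/2 × 1 = 22.22
  [1→2.5]: (44.44+27.22)/2 × 1.5 = 53.745
  [2.5→4.5]: (27.22+11.33)/2 × 2 = 38.55
  [4.5→8.5]: (11.33+1.92)/2 × 4 = 26.5
  [8.5→10.5]: (1.92+0.79)/2 × 2 = 2.71
  [10.5→11]: (0.79+0.63)/2 × 0.5 = 0.355
  [11→15]: (0.63+0.11)/2 × 4 = 1.48
  Sum = 145.56 µg/mL·h
k_e = ln2 / t½ = 0.693147 / 1.56 = 0.4443 h^-1
Extrapolated tail: C_last / k_e = 0.11 / 0.4443 = 0.248
AUC_0→∞ = 145.56 + 0.248 = 145.808 µg/mL·h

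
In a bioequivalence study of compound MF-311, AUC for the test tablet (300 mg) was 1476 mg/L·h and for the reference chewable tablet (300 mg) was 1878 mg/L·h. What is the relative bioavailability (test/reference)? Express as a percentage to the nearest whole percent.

F_rel = (AUC_test/D_test) / (AUC_ref/D_ref)
      = (1476/300) / (1878/300)
      = 4.92 / 6.26 = 0.7859 = 78.59%

F_rel = 79%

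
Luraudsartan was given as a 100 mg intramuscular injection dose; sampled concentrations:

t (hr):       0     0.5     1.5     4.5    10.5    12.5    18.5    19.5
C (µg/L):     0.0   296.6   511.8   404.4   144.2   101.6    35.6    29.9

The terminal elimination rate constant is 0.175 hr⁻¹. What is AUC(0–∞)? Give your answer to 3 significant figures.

Trapezoidal AUC_0→19.5:
  [0→0.5]: (0.0+296.6)/2 × 0.5 = 74.15
  [0.5→1.5]: (296.6+511.8)/2 × 1 = 404.2
  [1.5→4.5]: (511.8+404.4)/2 × 3 = 1374.3
  [4.5→10.5]: (404.4+144.2)/2 × 6 = 1645.8
  [10.5→12.5]: (144.2+101.6)/2 × 2 = 245.8
  [12.5→18.5]: (101.6+35.6)/2 × 6 = 411.6
  [18.5→19.5]: (35.6+29.9)/2 × 1 = 32.75
  Sum = 4188.6 µg/L·hr
Extrapolated tail: C_last / k_e = 29.9 / 0.175 = 170.857
AUC_0→∞ = 4188.6 + 170.857 = 4359.457 µg/L·hr

AUC = 4360 µg/L·hr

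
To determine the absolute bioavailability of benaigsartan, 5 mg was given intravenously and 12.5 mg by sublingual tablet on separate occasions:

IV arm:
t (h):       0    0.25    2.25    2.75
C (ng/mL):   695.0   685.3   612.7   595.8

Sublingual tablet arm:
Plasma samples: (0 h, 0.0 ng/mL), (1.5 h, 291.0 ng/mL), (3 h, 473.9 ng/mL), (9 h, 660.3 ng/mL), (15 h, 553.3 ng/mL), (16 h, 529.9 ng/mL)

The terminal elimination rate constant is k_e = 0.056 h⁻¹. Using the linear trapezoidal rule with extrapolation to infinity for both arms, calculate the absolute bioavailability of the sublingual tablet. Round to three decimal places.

Trapezoidal AUC_0→2.75 (IV):
  [0→0.25]: (695.0+685.3)/2 × 0.25 = 172.5375
  [0.25→2.25]: (685.3+612.7)/2 × 2 = 1298.0
  [2.25→2.75]: (612.7+595.8)/2 × 0.5 = 302.125
  Sum = 1772.6625 ng/mL·h
IV tail: 595.8/0.056 = 10639.286; AUC_iv,0→∞ = 1772.6625 + 10639.286 = 12411.9485 ng/mL·h
Trapezoidal AUC_0→16 (sublingual tablet):
  [0→1.5]: (0.0+291.0)/2 × 1.5 = 218.25
  [1.5→3]: (291.0+473.9)/2 × 1.5 = 573.675
  [3→9]: (473.9+660.3)/2 × 6 = 3402.6
  [9→15]: (660.3+553.3)/2 × 6 = 3640.8
  [15→16]: (553.3+529.9)/2 × 1 = 541.6
  Sum = 8376.925 ng/mL·h
sublingual tablet tail: 529.9/0.056 = 9462.500; AUC_ev,0→∞ = 8376.925 + 9462.500 = 17839.425 ng/mL·h
F = (AUC_ev/D_ev)/(AUC_iv/D_iv) = (17839.425/12.5)/(12411.9485/5) = 1427.154/2482.3897 = 0.5749

F = 0.575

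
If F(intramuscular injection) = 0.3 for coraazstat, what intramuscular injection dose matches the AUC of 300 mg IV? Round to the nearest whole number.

For equal systemic exposure: F × D_ev = D_iv
D_ev = D_iv / F = 300 / 0.3 = 1000 mg

D_intramuscular = 1000 mg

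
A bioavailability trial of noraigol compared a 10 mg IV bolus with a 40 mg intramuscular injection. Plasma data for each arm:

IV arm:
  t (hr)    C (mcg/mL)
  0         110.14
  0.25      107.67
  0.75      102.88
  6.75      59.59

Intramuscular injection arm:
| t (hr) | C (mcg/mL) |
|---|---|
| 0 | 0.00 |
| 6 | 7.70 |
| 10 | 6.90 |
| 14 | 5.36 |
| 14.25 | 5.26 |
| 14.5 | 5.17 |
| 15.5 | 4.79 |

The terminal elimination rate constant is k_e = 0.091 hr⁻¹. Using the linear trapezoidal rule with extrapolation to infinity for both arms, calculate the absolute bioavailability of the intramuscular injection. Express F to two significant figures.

F = 0.028

Trapezoidal AUC_0→6.75 (IV):
  [0→0.25]: (110.14+107.67)/2 × 0.25 = 27.22625
  [0.25→0.75]: (107.67+102.88)/2 × 0.5 = 52.6375
  [0.75→6.75]: (102.88+59.59)/2 × 6 = 487.41
  Sum = 567.27375 mcg/mL·hr
IV tail: 59.59/0.091 = 654.835; AUC_iv,0→∞ = 567.27375 + 654.835 = 1222.10875 mcg/mL·hr
Trapezoidal AUC_0→15.5 (intramuscular injection):
  [0→6]: (0.00+7.70)/2 × 6 = 23.1
  [6→10]: (7.70+6.90)/2 × 4 = 29.2
  [10→14]: (6.90+5.36)/2 × 4 = 24.52
  [14→14.25]: (5.36+5.26)/2 × 0.25 = 1.3275
  [14.25→14.5]: (5.26+5.17)/2 × 0.25 = 1.30375
  [14.5→15.5]: (5.17+4.79)/2 × 1 = 4.98
  Sum = 84.43125 mcg/mL·hr
intramuscular injection tail: 4.79/0.091 = 52.637; AUC_ev,0→∞ = 84.43125 + 52.637 = 137.06825 mcg/mL·hr
F = (AUC_ev/D_ev)/(AUC_iv/D_iv) = (137.06825/40)/(1222.10875/10) = 3.42671/122.211 = 0.0280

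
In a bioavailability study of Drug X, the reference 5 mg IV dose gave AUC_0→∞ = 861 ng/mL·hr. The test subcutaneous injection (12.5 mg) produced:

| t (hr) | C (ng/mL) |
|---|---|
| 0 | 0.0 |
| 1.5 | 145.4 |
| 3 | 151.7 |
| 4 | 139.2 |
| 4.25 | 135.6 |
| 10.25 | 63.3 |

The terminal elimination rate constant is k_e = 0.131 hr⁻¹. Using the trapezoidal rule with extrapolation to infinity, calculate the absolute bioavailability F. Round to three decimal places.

Trapezoidal AUC_0→10.25 (subcutaneous injection):
  [0→1.5]: (0.0+145.4)/2 × 1.5 = 109.05
  [1.5→3]: (145.4+151.7)/2 × 1.5 = 222.825
  [3→4]: (151.7+139.2)/2 × 1 = 145.45
  [4→4.25]: (139.2+135.6)/2 × 0.25 = 34.35
  [4.25→10.25]: (135.6+63.3)/2 × 6 = 596.7
  Sum = 1108.375 ng/mL·hr
Tail: C_last/k_e = 63.3/0.131 = 483.206
AUC_0→∞ (subcutaneous injection) = 1108.375 + 483.206 = 1591.581 ng/mL·hr
F = (AUC_ev/D_ev)/(AUC_iv/D_iv) = (1591.581/12.5)/(861/5) = 127.32648/172.2 = 0.7394

F = 0.739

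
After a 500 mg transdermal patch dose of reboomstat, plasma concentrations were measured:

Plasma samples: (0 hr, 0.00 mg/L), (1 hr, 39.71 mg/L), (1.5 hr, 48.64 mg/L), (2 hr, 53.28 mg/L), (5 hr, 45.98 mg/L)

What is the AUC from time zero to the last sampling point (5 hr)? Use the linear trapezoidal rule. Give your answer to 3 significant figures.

Trapezoidal AUC_0→5:
  [0→1]: (0.00+39.71)/2 × 1 = 19.855
  [1→1.5]: (39.71+48.64)/2 × 0.5 = 22.0875
  [1.5→2]: (48.64+53.28)/2 × 0.5 = 25.48
  [2→5]: (53.28+45.98)/2 × 3 = 148.89
  Sum = 216.3125 mg/L·hr

AUC = 216 mg/L·hr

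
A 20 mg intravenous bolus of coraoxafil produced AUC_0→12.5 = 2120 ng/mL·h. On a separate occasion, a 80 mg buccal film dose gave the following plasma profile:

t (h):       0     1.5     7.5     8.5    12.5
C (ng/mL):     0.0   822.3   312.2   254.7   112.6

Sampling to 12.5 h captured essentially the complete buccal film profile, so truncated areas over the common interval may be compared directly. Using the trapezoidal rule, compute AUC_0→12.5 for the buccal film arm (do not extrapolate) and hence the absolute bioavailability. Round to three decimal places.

F = 0.594

Trapezoidal AUC_0→12.5 (buccal film):
  [0→1.5]: (0.0+822.3)/2 × 1.5 = 616.725
  [1.5→7.5]: (822.3+312.2)/2 × 6 = 3403.5
  [7.5→8.5]: (312.2+254.7)/2 × 1 = 283.45
  [8.5→12.5]: (254.7+112.6)/2 × 4 = 734.6
  Sum = 5038.275 ng/mL·h
F = (AUC_ev/D_ev)/(AUC_iv/D_iv) = (5038.275/80)/(2120/20) = 62.9784/106 = 0.5941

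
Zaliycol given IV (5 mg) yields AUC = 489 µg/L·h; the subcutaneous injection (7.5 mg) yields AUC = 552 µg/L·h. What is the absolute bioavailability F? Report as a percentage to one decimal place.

F = (AUC_ev / D_ev) / (AUC_iv / D_iv)
  = (552/7.5) / (489/5)
  = 73.6 / 97.8 = 0.7526
  = 75.26%

F = 75.3%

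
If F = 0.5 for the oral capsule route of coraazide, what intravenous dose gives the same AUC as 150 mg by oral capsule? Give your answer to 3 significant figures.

Systemic exposure from an extravascular dose = F × D_ev, so the equivalent IV dose is F × D_ev.
D_iv = F × D_ev = 0.5 × 150 = 75 mg

D_iv = 75.0 mg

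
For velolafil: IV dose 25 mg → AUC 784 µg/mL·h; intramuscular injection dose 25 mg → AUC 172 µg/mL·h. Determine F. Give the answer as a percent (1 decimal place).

F = 21.9%

F = (AUC_ev / D_ev) / (AUC_iv / D_iv)
  = (172/25) / (784/25)
  = 6.88 / 31.36 = 0.2194
  = 21.94%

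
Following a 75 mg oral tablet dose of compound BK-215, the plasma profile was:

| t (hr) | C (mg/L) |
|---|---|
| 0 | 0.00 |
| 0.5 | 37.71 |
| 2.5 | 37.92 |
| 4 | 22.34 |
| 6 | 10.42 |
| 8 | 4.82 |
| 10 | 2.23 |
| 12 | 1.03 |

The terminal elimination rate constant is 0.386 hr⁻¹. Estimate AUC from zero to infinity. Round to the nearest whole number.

Trapezoidal AUC_0→12:
  [0→0.5]: (0.00+37.71)/2 × 0.5 = 9.4275
  [0.5→2.5]: (37.71+37.92)/2 × 2 = 75.63
  [2.5→4]: (37.92+22.34)/2 × 1.5 = 45.195
  [4→6]: (22.34+10.42)/2 × 2 = 32.76
  [6→8]: (10.42+4.82)/2 × 2 = 15.24
  [8→10]: (4.82+2.23)/2 × 2 = 7.05
  [10→12]: (2.23+1.03)/2 × 2 = 3.26
  Sum = 188.5625 mg/L·hr
Extrapolated tail: C_last / k_e = 1.03 / 0.386 = 2.668
AUC_0→∞ = 188.5625 + 2.668 = 191.2305 mg/L·hr

AUC = 191 mg/L·hr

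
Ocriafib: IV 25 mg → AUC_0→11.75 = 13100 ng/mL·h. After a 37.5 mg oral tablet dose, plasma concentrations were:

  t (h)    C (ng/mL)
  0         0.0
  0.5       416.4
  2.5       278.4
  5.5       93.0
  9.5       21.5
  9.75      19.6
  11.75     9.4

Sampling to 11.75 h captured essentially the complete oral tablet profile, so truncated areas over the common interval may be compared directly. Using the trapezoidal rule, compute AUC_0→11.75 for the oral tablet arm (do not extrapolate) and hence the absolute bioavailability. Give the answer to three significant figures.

F = 0.0824

Trapezoidal AUC_0→11.75 (oral tablet):
  [0→0.5]: (0.0+416.4)/2 × 0.5 = 104.1
  [0.5→2.5]: (416.4+278.4)/2 × 2 = 694.8
  [2.5→5.5]: (278.4+93.0)/2 × 3 = 557.1
  [5.5→9.5]: (93.0+21.5)/2 × 4 = 229.0
  [9.5→9.75]: (21.5+19.6)/2 × 0.25 = 5.1375
  [9.75→11.75]: (19.6+9.4)/2 × 2 = 29.0
  Sum = 1619.1375 ng/mL·h
F = (AUC_ev/D_ev)/(AUC_iv/D_iv) = (1619.1375/37.5)/(13100/25) = 43.177/524 = 0.0824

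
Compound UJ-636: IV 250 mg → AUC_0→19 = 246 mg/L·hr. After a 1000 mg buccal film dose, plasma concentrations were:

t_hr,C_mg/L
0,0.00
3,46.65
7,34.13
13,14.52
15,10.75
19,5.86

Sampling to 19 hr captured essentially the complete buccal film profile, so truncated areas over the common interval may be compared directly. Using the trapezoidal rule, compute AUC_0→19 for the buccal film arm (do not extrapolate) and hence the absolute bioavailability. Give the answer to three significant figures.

F = 0.443

Trapezoidal AUC_0→19 (buccal film):
  [0→3]: (0.00+46.65)/2 × 3 = 69.975
  [3→7]: (46.65+34.13)/2 × 4 = 161.56
  [7→13]: (34.13+14.52)/2 × 6 = 145.95
  [13→15]: (14.52+10.75)/2 × 2 = 25.27
  [15→19]: (10.75+5.86)/2 × 4 = 33.22
  Sum = 435.975 mg/L·hr
F = (AUC_ev/D_ev)/(AUC_iv/D_iv) = (435.975/1000)/(246/250) = 0.435975/0.984 = 0.4431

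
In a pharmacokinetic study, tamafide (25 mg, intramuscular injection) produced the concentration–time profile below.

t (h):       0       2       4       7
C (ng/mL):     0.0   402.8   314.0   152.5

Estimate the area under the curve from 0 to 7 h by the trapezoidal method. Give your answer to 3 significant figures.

Trapezoidal AUC_0→7:
  [0→2]: (0.0+402.8)/2 × 2 = 402.8
  [2→4]: (402.8+314.0)/2 × 2 = 716.8
  [4→7]: (314.0+152.5)/2 × 3 = 699.75
  Sum = 1819.35 ng/mL·h

AUC = 1820 ng/mL·h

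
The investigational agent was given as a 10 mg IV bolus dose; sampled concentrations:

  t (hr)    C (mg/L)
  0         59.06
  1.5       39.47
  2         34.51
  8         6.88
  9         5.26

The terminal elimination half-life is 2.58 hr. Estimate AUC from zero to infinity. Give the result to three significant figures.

Trapezoidal AUC_0→9:
  [0→1.5]: (59.06+39.47)/2 × 1.5 = 73.8975
  [1.5→2]: (39.47+34.51)/2 × 0.5 = 18.495
  [2→8]: (34.51+6.88)/2 × 6 = 124.17
  [8→9]: (6.88+5.26)/2 × 1 = 6.07
  Sum = 222.6325 mg/L·hr
k_e = ln2 / t½ = 0.693147 / 2.58 = 0.2687 hr^-1
Extrapolated tail: C_last / k_e = 5.26 / 0.2687 = 19.576
AUC_0→∞ = 222.6325 + 19.576 = 242.2085 mg/L·hr

AUC = 242 mg/L·hr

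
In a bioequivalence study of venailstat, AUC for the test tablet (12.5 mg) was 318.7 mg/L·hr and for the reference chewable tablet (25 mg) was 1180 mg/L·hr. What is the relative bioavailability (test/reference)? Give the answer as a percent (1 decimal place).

F_rel = 54.0%

F_rel = (AUC_test/D_test) / (AUC_ref/D_ref)
      = (318.7/12.5) / (1180/25)
      = 25.496 / 47.2 = 0.5402 = 54.02%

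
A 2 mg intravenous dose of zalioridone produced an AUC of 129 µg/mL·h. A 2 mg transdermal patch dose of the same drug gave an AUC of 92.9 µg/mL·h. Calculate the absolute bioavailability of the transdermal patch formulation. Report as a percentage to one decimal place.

F = 72.0%

F = (AUC_ev / D_ev) / (AUC_iv / D_iv)
  = (92.9/2) / (129/2)
  = 46.45 / 64.5 = 0.7202
  = 72.02%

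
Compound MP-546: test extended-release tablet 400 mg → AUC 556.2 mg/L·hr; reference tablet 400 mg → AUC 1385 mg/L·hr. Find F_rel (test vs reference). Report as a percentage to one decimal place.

F_rel = (AUC_test/D_test) / (AUC_ref/D_ref)
      = (556.2/400) / (1385/400)
      = 1.3905 / 3.4625 = 0.4016 = 40.16%

F_rel = 40.2%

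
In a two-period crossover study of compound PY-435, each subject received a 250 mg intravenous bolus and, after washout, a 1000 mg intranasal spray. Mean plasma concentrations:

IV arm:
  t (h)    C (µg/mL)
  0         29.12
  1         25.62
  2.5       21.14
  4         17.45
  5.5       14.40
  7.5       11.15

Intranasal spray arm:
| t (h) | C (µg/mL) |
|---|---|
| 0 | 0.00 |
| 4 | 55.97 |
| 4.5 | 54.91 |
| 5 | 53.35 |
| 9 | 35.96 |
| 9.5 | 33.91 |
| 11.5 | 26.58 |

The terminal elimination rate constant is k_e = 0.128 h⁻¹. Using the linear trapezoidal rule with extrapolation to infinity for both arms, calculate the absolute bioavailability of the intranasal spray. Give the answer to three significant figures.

F = 0.692

Trapezoidal AUC_0→7.5 (IV):
  [0→1]: (29.12+25.62)/2 × 1 = 27.37
  [1→2.5]: (25.62+21.14)/2 × 1.5 = 35.07
  [2.5→4]: (21.14+17.45)/2 × 1.5 = 28.9425
  [4→5.5]: (17.45+14.40)/2 × 1.5 = 23.8875
  [5.5→7.5]: (14.40+11.15)/2 × 2 = 25.55
  Sum = 140.82 µg/mL·h
IV tail: 11.15/0.128 = 87.109; AUC_iv,0→∞ = 140.82 + 87.109 = 227.929 µg/mL·h
Trapezoidal AUC_0→11.5 (intranasal spray):
  [0→4]: (0.00+55.97)/2 × 4 = 111.94
  [4→4.5]: (55.97+54.91)/2 × 0.5 = 27.72
  [4.5→5]: (54.91+53.35)/2 × 0.5 = 27.065
  [5→9]: (53.35+35.96)/2 × 4 = 178.62
  [9→9.5]: (35.96+33.91)/2 × 0.5 = 17.4675
  [9.5→11.5]: (33.91+26.58)/2 × 2 = 60.49
  Sum = 423.3025 µg/mL·h
intranasal spray tail: 26.58/0.128 = 207.656; AUC_ev,0→∞ = 423.3025 + 207.656 = 630.9585 µg/mL·h
F = (AUC_ev/D_ev)/(AUC_iv/D_iv) = (630.9585/1000)/(227.929/250) = 0.6309585/0.911716 = 0.6921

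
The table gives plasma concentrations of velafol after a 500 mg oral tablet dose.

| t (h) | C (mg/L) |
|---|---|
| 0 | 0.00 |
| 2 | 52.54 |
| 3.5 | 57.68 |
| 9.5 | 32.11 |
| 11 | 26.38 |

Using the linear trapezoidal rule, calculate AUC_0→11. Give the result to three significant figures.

Trapezoidal AUC_0→11:
  [0→2]: (0.00+52.54)/2 × 2 = 52.54
  [2→3.5]: (52.54+57.68)/2 × 1.5 = 82.665
  [3.5→9.5]: (57.68+32.11)/2 × 6 = 269.37
  [9.5→11]: (32.11+26.38)/2 × 1.5 = 43.8675
  Sum = 448.4425 mg/L·h

AUC = 448 mg/L·h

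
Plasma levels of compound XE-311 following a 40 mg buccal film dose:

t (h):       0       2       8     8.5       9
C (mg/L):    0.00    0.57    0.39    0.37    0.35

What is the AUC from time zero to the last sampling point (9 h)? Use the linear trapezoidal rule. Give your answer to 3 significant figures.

AUC = 3.82 mg/L·h

Trapezoidal AUC_0→9:
  [0→2]: (0.00+0.57)/2 × 2 = 0.57
  [2→8]: (0.57+0.39)/2 × 6 = 2.88
  [8→8.5]: (0.39+0.37)/2 × 0.5 = 0.19
  [8.5→9]: (0.37+0.35)/2 × 0.5 = 0.18
  Sum = 3.82 mg/L·h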